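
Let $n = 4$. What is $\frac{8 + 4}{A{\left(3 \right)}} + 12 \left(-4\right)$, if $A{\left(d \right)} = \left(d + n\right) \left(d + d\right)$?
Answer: $- \frac{334}{7} \approx -47.714$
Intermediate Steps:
$A{\left(d \right)} = 2 d \left(4 + d\right)$ ($A{\left(d \right)} = \left(d + 4\right) \left(d + d\right) = \left(4 + d\right) 2 d = 2 d \left(4 + d\right)$)
$\frac{8 + 4}{A{\left(3 \right)}} + 12 \left(-4\right) = \frac{8 + 4}{2 \cdot 3 \left(4 + 3\right)} + 12 \left(-4\right) = \frac{12}{2 \cdot 3 \cdot 7} - 48 = \frac{12}{42} - 48 = 12 \cdot \frac{1}{42} - 48 = \frac{2}{7} - 48 = - \frac{334}{7}$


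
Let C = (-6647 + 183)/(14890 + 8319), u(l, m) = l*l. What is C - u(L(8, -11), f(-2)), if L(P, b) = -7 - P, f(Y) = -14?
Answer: -5228489/23209 ≈ -225.28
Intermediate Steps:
u(l, m) = l**2
C = -6464/23209 ≈ -0.27851
C - u(L(8, -11), f(-2)) = -6464/23209 - (-7 - 1*8)**2 = -6464/23209 - (-7 - 8)**2 = -6464/23209 - 1*(-15)**2 = -6464/23209 - 1*225 = -6464/23209 - 225 = -5228489/23209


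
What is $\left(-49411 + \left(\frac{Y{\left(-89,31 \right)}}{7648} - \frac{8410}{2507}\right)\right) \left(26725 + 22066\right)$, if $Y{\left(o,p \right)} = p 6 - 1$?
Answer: $- \frac{46226908200244171}{19173536} \approx -2.411 \cdot 10^{9}$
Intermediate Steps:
$Y{\left(o,p \right)} = -1 + 6 p$ ($Y{\left(o,p \right)} = 6 p - 1 = -1 + 6 p$)
$\left(-49411 + \left(\frac{Y{\left(-89,31 \right)}}{7648} - \frac{8410}{2507}\right)\right) \left(26725 + 22066\right) = \left(-49411 - \left(\frac{8410}{2507} - \frac{-1 + 6 \cdot 31}{7648}\right)\right) \left(26725 + 22066\right) = \left(-49411 - \left(\frac{8410}{2507} - \left(-1 + 186\right) \frac{1}{7648}\right)\right) 48791 = \left(-49411 + \left(185 \cdot \frac{1}{7648} - \frac{8410}{2507}\right)\right) 48791 = \left(-49411 + \left(\frac{185}{7648} - \frac{8410}{2507}\right)\right) 48791 = \left(-49411 - \frac{63855885}{19173536}\right) 48791 = \left(- \frac{947447443181}{19173536}\right) 48791 = - \frac{46226908200244171}{19173536}$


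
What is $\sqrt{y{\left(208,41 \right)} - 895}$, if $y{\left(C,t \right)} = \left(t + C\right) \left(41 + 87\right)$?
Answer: $\sqrt{30977} \approx 176.0$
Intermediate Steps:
$y{\left(C,t \right)} = 128 C + 128 t$ ($y{\left(C,t \right)} = \left(C + t\right) 128 = 128 C + 128 t$)
$\sqrt{y{\left(208,41 \right)} - 895} = \sqrt{\left(128 \cdot 208 + 128 \cdot 41\right) - 895} = \sqrt{\left(26624 + 5248\right) - 895} = \sqrt{31872 - 895} = \sqrt{30977}$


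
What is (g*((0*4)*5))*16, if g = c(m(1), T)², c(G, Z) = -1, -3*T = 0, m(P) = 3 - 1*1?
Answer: 0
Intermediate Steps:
m(P) = 2 (m(P) = 3 - 1 = 2)
T = 0 (T = -⅓*0 = 0)
g = 1 (g = (-1)² = 1)
(g*((0*4)*5))*16 = (1*((0*4)*5))*16 = (1*(0*5))*16 = (1*0)*16 = 0*16 = 0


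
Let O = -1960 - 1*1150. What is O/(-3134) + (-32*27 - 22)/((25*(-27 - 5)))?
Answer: 1316181/626800 ≈ 2.0998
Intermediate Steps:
O = -3110 (O = -1960 - 1150 = -3110)
O/(-3134) + (-32*27 - 22)/((25*(-27 - 5))) = -3110/(-3134) + (-32*27 - 22)/((25*(-27 - 5))) = -3110*(-1/3134) + (-864 - 22)/((25*(-32))) = 1555/1567 - 886/(-800) = 1555/1567 - 886*(-1/800) = 1555/1567 + 443/400 = 1316181/626800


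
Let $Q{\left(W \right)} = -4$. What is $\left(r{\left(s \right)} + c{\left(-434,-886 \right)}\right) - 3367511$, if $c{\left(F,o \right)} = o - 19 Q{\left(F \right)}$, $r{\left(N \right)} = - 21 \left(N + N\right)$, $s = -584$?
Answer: $-3343793$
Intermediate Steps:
$r{\left(N \right)} = - 42 N$ ($r{\left(N \right)} = - 21 \cdot 2 N = - 42 N$)
$c{\left(F,o \right)} = 76 + o$ ($c{\left(F,o \right)} = o - -76 = o + 76 = 76 + o$)
$\left(r{\left(s \right)} + c{\left(-434,-886 \right)}\right) - 3367511 = \left(\left(-42\right) \left(-584\right) + \left(76 - 886\right)\right) - 3367511 = \left(24528 - 810\right) - 3367511 = 23718 - 3367511 = -3343793$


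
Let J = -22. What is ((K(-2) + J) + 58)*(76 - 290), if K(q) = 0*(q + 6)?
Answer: -7704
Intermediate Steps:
K(q) = 0 (K(q) = 0*(6 + q) = 0)
((K(-2) + J) + 58)*(76 - 290) = ((0 - 22) + 58)*(76 - 290) = (-22 + 58)*(-214) = 36*(-214) = -7704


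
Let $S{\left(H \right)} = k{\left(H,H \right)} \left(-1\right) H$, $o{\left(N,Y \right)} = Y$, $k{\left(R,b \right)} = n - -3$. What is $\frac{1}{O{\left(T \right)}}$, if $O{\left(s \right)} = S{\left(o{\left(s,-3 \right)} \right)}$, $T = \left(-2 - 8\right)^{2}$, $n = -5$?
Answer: $- \frac{1}{6} \approx -0.16667$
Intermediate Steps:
$k{\left(R,b \right)} = -2$ ($k{\left(R,b \right)} = -5 - -3 = -5 + 3 = -2$)
$T = 100$ ($T = \left(-10\right)^{2} = 100$)
$S{\left(H \right)} = 2 H$ ($S{\left(H \right)} = \left(-2\right) \left(-1\right) H = 2 H$)
$O{\left(s \right)} = -6$ ($O{\left(s \right)} = 2 \left(-3\right) = -6$)
$\frac{1}{O{\left(T \right)}} = \frac{1}{-6} = - \frac{1}{6}$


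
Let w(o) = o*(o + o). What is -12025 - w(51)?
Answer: -17227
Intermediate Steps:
w(o) = 2*o² (w(o) = o*(2*o) = 2*o²)
-12025 - w(51) = -12025 - 2*51² = -12025 - 2*2601 = -12025 - 1*5202 = -12025 - 5202 = -17227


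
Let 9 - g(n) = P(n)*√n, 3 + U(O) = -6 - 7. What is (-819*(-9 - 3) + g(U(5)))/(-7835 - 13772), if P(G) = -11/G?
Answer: -9837/21607 + 11*I/86428 ≈ -0.45527 + 0.00012727*I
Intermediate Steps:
U(O) = -16 (U(O) = -3 + (-6 - 7) = -3 - 13 = -16)
g(n) = 9 + 11/√n (g(n) = 9 - (-11/n)*√n = 9 - (-11)/√n = 9 + 11/√n)
(-819*(-9 - 3) + g(U(5)))/(-7835 - 13772) = (-819*(-9 - 3) + (9 + 11/√(-16)))/(-7835 - 13772) = (-819*(-12) + (9 + 11*(-I/4)))/(-21607) = (9828 + (9 - 11*I/4))*(-1/21607) = (9837 - 11*I/4)*(-1/21607) = -9837/21607 + 11*I/86428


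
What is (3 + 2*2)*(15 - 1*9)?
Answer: 42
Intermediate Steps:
(3 + 2*2)*(15 - 1*9) = (3 + 4)*(15 - 9) = 7*6 = 42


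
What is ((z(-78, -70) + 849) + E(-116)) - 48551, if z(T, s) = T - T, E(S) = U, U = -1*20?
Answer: -47722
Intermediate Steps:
U = -20
E(S) = -20
z(T, s) = 0
((z(-78, -70) + 849) + E(-116)) - 48551 = ((0 + 849) - 20) - 48551 = (849 - 20) - 48551 = 829 - 48551 = -47722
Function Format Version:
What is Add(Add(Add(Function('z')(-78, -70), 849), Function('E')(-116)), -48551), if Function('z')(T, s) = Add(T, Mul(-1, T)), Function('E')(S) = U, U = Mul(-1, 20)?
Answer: -47722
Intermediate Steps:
U = -20
Function('E')(S) = -20
Function('z')(T, s) = 0
Add(Add(Add(Function('z')(-78, -70), 849), Function('E')(-116)), -48551) = Add(Add(Add(0, 849), -20), -48551) = Add(Add(849, -20), -48551) = Add(829, -48551) = -47722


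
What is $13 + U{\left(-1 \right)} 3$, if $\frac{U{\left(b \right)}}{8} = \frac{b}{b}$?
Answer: $37$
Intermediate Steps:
$U{\left(b \right)} = 8$ ($U{\left(b \right)} = 8 \frac{b}{b} = 8 \cdot 1 = 8$)
$13 + U{\left(-1 \right)} 3 = 13 + 8 \cdot 3 = 13 + 24 = 37$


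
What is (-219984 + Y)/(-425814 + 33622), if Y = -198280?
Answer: 52283/49024 ≈ 1.0665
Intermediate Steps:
(-219984 + Y)/(-425814 + 33622) = (-219984 - 198280)/(-425814 + 33622) = -418264/(-392192) = -418264*(-1/392192) = 52283/49024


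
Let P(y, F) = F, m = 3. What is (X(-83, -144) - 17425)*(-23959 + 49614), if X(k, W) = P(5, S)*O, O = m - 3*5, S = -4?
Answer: -445806935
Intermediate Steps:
O = -12 (O = 3 - 3*5 = 3 - 15 = -12)
X(k, W) = 48 (X(k, W) = -4*(-12) = 48)
(X(-83, -144) - 17425)*(-23959 + 49614) = (48 - 17425)*(-23959 + 49614) = -17377*25655 = -445806935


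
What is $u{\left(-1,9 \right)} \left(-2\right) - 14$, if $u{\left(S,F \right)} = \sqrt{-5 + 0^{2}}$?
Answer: $-14 - 2 i \sqrt{5} \approx -14.0 - 4.4721 i$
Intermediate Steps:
$u{\left(S,F \right)} = i \sqrt{5}$ ($u{\left(S,F \right)} = \sqrt{-5 + 0} = \sqrt{-5} = i \sqrt{5}$)
$u{\left(-1,9 \right)} \left(-2\right) - 14 = i \sqrt{5} \left(-2\right) - 14 = - 2 i \sqrt{5} - 14 = -14 - 2 i \sqrt{5}$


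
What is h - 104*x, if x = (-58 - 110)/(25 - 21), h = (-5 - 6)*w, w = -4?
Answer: 4412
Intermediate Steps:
h = 44 (h = (-5 - 6)*(-4) = -11*(-4) = 44)
x = -42 (x = -168/4 = -168*1/4 = -42)
h - 104*x = 44 - 104*(-42) = 44 + 4368 = 4412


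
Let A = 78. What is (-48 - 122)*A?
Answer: -13260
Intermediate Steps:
(-48 - 122)*A = (-48 - 122)*78 = -170*78 = -13260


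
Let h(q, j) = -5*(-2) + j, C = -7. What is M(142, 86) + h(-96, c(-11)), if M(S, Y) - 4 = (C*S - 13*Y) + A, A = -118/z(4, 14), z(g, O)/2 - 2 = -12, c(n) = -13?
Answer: -21051/10 ≈ -2105.1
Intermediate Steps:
z(g, O) = -20 (z(g, O) = 4 + 2*(-12) = 4 - 24 = -20)
h(q, j) = 10 + j
A = 59/10 (A = -118/(-20) = -118*(-1/20) = 59/10 ≈ 5.9000)
M(S, Y) = 99/10 - 13*Y - 7*S (M(S, Y) = 4 + ((-7*S - 13*Y) + 59/10) = 4 + ((-13*Y - 7*S) + 59/10) = 4 + (59/10 - 13*Y - 7*S) = 99/10 - 13*Y - 7*S)
M(142, 86) + h(-96, c(-11)) = (99/10 - 13*86 - 7*142) + (10 - 13) = (99/10 - 1118 - 994) - 3 = -21021/10 - 3 = -21051/10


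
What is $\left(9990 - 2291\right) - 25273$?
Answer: $-17574$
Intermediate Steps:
$\left(9990 - 2291\right) - 25273 = 7699 - 25273 = -17574$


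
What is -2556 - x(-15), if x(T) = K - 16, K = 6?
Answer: -2546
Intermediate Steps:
x(T) = -10 (x(T) = 6 - 16 = -10)
-2556 - x(-15) = -2556 - 1*(-10) = -2556 + 10 = -2546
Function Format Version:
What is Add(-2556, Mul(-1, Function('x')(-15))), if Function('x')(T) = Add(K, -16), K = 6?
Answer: -2546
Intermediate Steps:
Function('x')(T) = -10 (Function('x')(T) = Add(6, -16) = -10)
Add(-2556, Mul(-1, Function('x')(-15))) = Add(-2556, Mul(-1, -10)) = Add(-2556, 10) = -2546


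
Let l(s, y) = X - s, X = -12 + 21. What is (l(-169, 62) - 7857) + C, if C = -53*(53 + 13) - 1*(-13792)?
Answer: 2615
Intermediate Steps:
X = 9
l(s, y) = 9 - s
C = 10294 (C = -53*66 + 13792 = -3498 + 13792 = 10294)
(l(-169, 62) - 7857) + C = ((9 - 1*(-169)) - 7857) + 10294 = ((9 + 169) - 7857) + 10294 = (178 - 7857) + 10294 = -7679 + 10294 = 2615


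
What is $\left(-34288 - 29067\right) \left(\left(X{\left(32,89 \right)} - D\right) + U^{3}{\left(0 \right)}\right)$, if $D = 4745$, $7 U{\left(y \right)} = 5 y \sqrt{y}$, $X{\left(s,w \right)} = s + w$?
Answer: $292953520$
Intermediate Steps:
$U{\left(y \right)} = \frac{5 y^{\frac{3}{2}}}{7}$ ($U{\left(y \right)} = \frac{5 y \sqrt{y}}{7} = \frac{5 y^{\frac{3}{2}}}{7}$)
$\left(-34288 - 29067\right) \left(\left(X{\left(32,89 \right)} - D\right) + U^{3}{\left(0 \right)}\right) = \left(-34288 - 29067\right) \left(\left(\left(32 + 89\right) - 4745\right) + \left(\frac{5 \cdot 0^{\frac{3}{2}}}{7}\right)^{3}\right) = - 63355 \left(\left(121 - 4745\right) + \left(\frac{5}{7} \cdot 0\right)^{3}\right) = - 63355 \left(-4624 + 0^{3}\right) = - 63355 \left(-4624 + 0\right) = \left(-63355\right) \left(-4624\right) = 292953520$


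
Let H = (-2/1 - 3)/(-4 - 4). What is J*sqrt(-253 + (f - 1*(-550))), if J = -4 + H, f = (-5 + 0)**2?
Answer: -27*sqrt(322)/8 ≈ -60.562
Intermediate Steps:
H = 5/8 (H = (-2*1 - 3)/(-8) = (-2 - 3)*(-1/8) = -5*(-1/8) = 5/8 ≈ 0.62500)
f = 25 (f = (-5)**2 = 25)
J = -27/8 (J = -4 + 5/8 = -27/8 ≈ -3.3750)
J*sqrt(-253 + (f - 1*(-550))) = -27*sqrt(-253 + (25 - 1*(-550)))/8 = -27*sqrt(-253 + (25 + 550))/8 = -27*sqrt(-253 + 575)/8 = -27*sqrt(322)/8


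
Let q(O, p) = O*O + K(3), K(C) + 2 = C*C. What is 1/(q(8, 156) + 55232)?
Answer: 1/55303 ≈ 1.8082e-5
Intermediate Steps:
K(C) = -2 + C**2 (K(C) = -2 + C*C = -2 + C**2)
q(O, p) = 7 + O**2 (q(O, p) = O*O + (-2 + 3**2) = O**2 + (-2 + 9) = O**2 + 7 = 7 + O**2)
1/(q(8, 156) + 55232) = 1/((7 + 8**2) + 55232) = 1/((7 + 64) + 55232) = 1/(71 + 55232) = 1/55303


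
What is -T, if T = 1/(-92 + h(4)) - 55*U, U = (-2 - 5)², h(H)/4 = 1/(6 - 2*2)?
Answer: 242551/90 ≈ 2695.0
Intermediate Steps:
h(H) = 2 (h(H) = 4/(6 - 2*2) = 4/(6 - 4) = 4/2 = 4*(½) = 2)
U = 49 (U = (-7)² = 49)
T = -242551/90 (T = 1/(-92 + 2) - 55*49 = 1/(-90) - 2695 = -1/90 - 2695 = -242551/90 ≈ -2695.0)
-T = -1*(-242551/90) = 242551/90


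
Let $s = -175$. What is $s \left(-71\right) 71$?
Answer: $882175$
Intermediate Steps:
$s \left(-71\right) 71 = \left(-175\right) \left(-71\right) 71 = 12425 \cdot 71 = 882175$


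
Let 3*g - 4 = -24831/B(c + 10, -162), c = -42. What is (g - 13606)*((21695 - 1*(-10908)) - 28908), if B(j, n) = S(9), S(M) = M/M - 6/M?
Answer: -426059365/3 ≈ -1.4202e+8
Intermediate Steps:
S(M) = 1 - 6/M
B(j, n) = ⅓ (B(j, n) = (-6 + 9)/9 = (⅑)*3 = ⅓)
g = -74489/3 (g = 4/3 + (-24831/⅓)/3 = 4/3 + (-24831*3)/3 = 4/3 + (⅓)*(-74493) = 4/3 - 24831 = -74489/3 ≈ -24830.)
(g - 13606)*((21695 - 1*(-10908)) - 28908) = (-74489/3 - 13606)*((21695 - 1*(-10908)) - 28908) = -115307*((21695 + 10908) - 28908)/3 = -115307*(32603 - 28908)/3 = -115307/3*3695 = -426059365/3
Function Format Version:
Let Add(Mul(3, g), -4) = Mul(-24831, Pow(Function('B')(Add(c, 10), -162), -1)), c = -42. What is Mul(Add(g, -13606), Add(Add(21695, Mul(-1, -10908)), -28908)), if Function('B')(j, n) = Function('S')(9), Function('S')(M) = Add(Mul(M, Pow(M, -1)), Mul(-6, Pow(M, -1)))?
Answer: Rational(-426059365, 3) ≈ -1.4202e+8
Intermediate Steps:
Function('S')(M) = Add(1, Mul(-6, Pow(M, -1)))
Function('B')(j, n) = Rational(1, 3) (Function('B')(j, n) = Mul(Pow(9, -1), Add(-6, 9)) = Mul(Rational(1, 9), 3) = Rational(1, 3))
g = Rational(-74489, 3) (g = Add(Rational(4, 3), Mul(Rational(1, 3), Mul(-24831, Pow(Rational(1, 3), -1)))) = Add(Rational(4, 3), Mul(Rational(1, 3), Mul(-24831, 3))) = Add(Rational(4, 3), Mul(Rational(1, 3), -74493)) = Add(Rational(4, 3), -24831) = Rational(-74489, 3) ≈ -24830.)
Mul(Add(g, -13606), Add(Add(21695, Mul(-1, -10908)), -28908)) = Mul(Add(Rational(-74489, 3), -13606), Add(Add(21695, Mul(-1, -10908)), -28908)) = Mul(Rational(-115307, 3), Add(Add(21695, 10908), -28908)) = Mul(Rational(-115307, 3), Add(32603, -28908)) = Mul(Rational(-115307, 3), 3695) = Rational(-426059365, 3)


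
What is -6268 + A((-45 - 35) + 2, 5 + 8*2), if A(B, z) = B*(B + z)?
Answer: -1822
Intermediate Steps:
-6268 + A((-45 - 35) + 2, 5 + 8*2) = -6268 + ((-45 - 35) + 2)*(((-45 - 35) + 2) + (5 + 8*2)) = -6268 + (-80 + 2)*((-80 + 2) + (5 + 16)) = -6268 - 78*(-78 + 21) = -6268 - 78*(-57) = -6268 + 4446 = -1822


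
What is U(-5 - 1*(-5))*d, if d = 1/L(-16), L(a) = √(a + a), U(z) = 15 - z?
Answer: -15*I*√2/8 ≈ -2.6516*I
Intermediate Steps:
L(a) = √2*√a (L(a) = √(2*a) = √2*√a)
d = -I*√2/8 (d = 1/(√2*√(-16)) = 1/(√2*(4*I)) = 1/(4*I*√2) = -I*√2/8 ≈ -0.17678*I)
U(-5 - 1*(-5))*d = (15 - (-5 - 1*(-5)))*(-I*√2/8) = (15 - (-5 + 5))*(-I*√2/8) = (15 - 1*0)*(-I*√2/8) = (15 + 0)*(-I*√2/8) = 15*(-I*√2/8) = -15*I*√2/8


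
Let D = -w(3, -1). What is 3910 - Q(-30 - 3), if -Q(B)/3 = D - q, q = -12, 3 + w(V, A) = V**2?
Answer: 3928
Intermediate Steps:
w(V, A) = -3 + V**2
D = -6 (D = -(-3 + 3**2) = -(-3 + 9) = -1*6 = -6)
Q(B) = -18 (Q(B) = -3*(-6 - 1*(-12)) = -3*(-6 + 12) = -3*6 = -18)
3910 - Q(-30 - 3) = 3910 - 1*(-18) = 3910 + 18 = 3928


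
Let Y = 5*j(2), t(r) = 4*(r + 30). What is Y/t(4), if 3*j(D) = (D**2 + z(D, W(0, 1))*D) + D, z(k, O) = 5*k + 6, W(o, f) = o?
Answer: 95/204 ≈ 0.46569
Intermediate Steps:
z(k, O) = 6 + 5*k
t(r) = 120 + 4*r (t(r) = 4*(30 + r) = 120 + 4*r)
j(D) = D/3 + D**2/3 + D*(6 + 5*D)/3 (j(D) = ((D**2 + (6 + 5*D)*D) + D)/3 = ((D**2 + D*(6 + 5*D)) + D)/3 = (D + D**2 + D*(6 + 5*D))/3 = D/3 + D**2/3 + D*(6 + 5*D)/3)
Y = 190/3 (Y = 5*((1/3)*2*(7 + 6*2)) = 5*((1/3)*2*(7 + 12)) = 5*((1/3)*2*19) = 5*(38/3) = 190/3 ≈ 63.333)
Y/t(4) = 190/(3*(120 + 4*4)) = 190/(3*(120 + 16)) = (190/3)/136 = (190/3)*(1/136) = 95/204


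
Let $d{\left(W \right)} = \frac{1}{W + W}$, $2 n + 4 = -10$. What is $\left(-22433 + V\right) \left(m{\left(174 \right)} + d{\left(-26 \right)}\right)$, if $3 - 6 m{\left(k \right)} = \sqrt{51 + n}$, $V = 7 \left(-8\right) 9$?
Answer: $- \frac{573425}{52} + \frac{22937 \sqrt{11}}{3} \approx 14330.0$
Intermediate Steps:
$n = -7$ ($n = -2 + \frac{1}{2} \left(-10\right) = -2 - 5 = -7$)
$V = -504$ ($V = \left(-56\right) 9 = -504$)
$m{\left(k \right)} = \frac{1}{2} - \frac{\sqrt{11}}{3}$ ($m{\left(k \right)} = \frac{1}{2} - \frac{\sqrt{51 - 7}}{6} = \frac{1}{2} - \frac{\sqrt{44}}{6} = \frac{1}{2} - \frac{2 \sqrt{11}}{6} = \frac{1}{2} - \frac{\sqrt{11}}{3}$)
$d{\left(W \right)} = \frac{1}{2 W}$
$\left(-22433 + V\right) \left(m{\left(174 \right)} + d{\left(-26 \right)}\right) = \left(-22433 - 504\right) \left(\left(\frac{1}{2} - \frac{\sqrt{11}}{3}\right) + \frac{1}{2 \left(-26\right)}\right) = - 22937 \left(\left(\frac{1}{2} - \frac{\sqrt{11}}{3}\right) + \frac{1}{2} \left(- \frac{1}{26}\right)\right) = - 22937 \left(\left(\frac{1}{2} - \frac{\sqrt{11}}{3}\right) - \frac{1}{52}\right) = - 22937 \left(\frac{25}{52} - \frac{\sqrt{11}}{3}\right) = - \frac{573425}{52} + \frac{22937 \sqrt{11}}{3}$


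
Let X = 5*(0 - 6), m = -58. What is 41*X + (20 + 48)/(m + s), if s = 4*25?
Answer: -25796/21 ≈ -1228.4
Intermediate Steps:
s = 100
X = -30 (X = 5*(-6) = -30)
41*X + (20 + 48)/(m + s) = 41*(-30) + (20 + 48)/(-58 + 100) = -1230 + 68/42 = -1230 + 68*(1/42) = -1230 + 34/21 = -25796/21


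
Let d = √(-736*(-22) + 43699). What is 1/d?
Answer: √59891/59891 ≈ 0.0040862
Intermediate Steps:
d = √59891 (d = √(16192 + 43699) = √59891 ≈ 244.73)
1/d = 1/(√59891) = √59891/59891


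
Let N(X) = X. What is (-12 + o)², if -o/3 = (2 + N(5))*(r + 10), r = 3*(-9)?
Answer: 119025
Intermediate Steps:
r = -27
o = 357 (o = -3*(2 + 5)*(-27 + 10) = -21*(-17) = -3*(-119) = 357)
(-12 + o)² = (-12 + 357)² = 345² = 119025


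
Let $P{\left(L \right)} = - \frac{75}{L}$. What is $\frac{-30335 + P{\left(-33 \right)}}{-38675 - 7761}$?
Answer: $\frac{83415}{127699} \approx 0.65322$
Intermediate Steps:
$\frac{-30335 + P{\left(-33 \right)}}{-38675 - 7761} = \frac{-30335 - \frac{75}{-33}}{-38675 - 7761} = \frac{-30335 - - \frac{25}{11}}{-46436} = \left(-30335 + \frac{25}{11}\right) \left(- \frac{1}{46436}\right) = \left(- \frac{333660}{11}\right) \left(- \frac{1}{46436}\right) = \frac{83415}{127699}$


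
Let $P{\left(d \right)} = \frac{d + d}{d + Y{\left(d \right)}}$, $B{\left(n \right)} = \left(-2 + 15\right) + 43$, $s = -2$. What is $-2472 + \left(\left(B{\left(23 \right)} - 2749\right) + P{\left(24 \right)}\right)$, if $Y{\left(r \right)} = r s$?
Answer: $-5167$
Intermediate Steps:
$Y{\left(r \right)} = - 2 r$ ($Y{\left(r \right)} = r \left(-2\right) = - 2 r$)
$B{\left(n \right)} = 56$ ($B{\left(n \right)} = 13 + 43 = 56$)
$P{\left(d \right)} = -2$ ($P{\left(d \right)} = \frac{d + d}{d - 2 d} = \frac{2 d}{\left(-1\right) d} = 2 d \left(- \frac{1}{d}\right) = -2$)
$-2472 + \left(\left(B{\left(23 \right)} - 2749\right) + P{\left(24 \right)}\right) = -2472 + \left(\left(56 - 2749\right) - 2\right) = -2472 - 2695 = -5167$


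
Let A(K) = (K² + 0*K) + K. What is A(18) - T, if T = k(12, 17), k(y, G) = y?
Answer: 330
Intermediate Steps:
A(K) = K + K² (A(K) = (K² + 0) + K = K² + K = K + K²)
T = 12
A(18) - T = 18*(1 + 18) - 1*12 = 18*19 - 12 = 342 - 12 = 330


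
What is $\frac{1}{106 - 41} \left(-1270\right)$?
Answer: $- \frac{254}{13} \approx -19.538$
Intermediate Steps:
$\frac{1}{106 - 41} \left(-1270\right) = \frac{1}{65} \left(-1270\right) = - \frac{254}{13}$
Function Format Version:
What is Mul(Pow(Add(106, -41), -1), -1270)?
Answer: Rational(-254, 13) ≈ -19.538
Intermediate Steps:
Mul(Pow(Add(106, -41), -1), -1270) = Mul(Pow(65, -1), -1270) = Mul(Rational(1, 65), -1270) = Rational(-254, 13)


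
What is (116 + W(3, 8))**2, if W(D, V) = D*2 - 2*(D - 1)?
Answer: 13924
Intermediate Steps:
W(D, V) = 2 (W(D, V) = 2*D - 2*(-1 + D) = 2*D + (2 - 2*D) = 2)
(116 + W(3, 8))**2 = (116 + 2)**2 = 118**2 = 13924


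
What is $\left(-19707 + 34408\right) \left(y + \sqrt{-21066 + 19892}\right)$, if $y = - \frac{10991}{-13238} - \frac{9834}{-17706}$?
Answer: $\frac{795787519623}{39065338} + 14701 i \sqrt{1174} \approx 20371.0 + 5.0371 \cdot 10^{5} i$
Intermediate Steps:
$y = \frac{54131523}{39065338}$ ($y = \left(-10991\right) \left(- \frac{1}{13238}\right) - - \frac{1639}{2951} = \frac{10991}{13238} + \frac{1639}{2951} = \frac{54131523}{39065338} \approx 1.3857$)
$\left(-19707 + 34408\right) \left(y + \sqrt{-21066 + 19892}\right) = \left(-19707 + 34408\right) \left(\frac{54131523}{39065338} + \sqrt{-21066 + 19892}\right) = 14701 \left(\frac{54131523}{39065338} + \sqrt{-1174}\right) = 14701 \left(\frac{54131523}{39065338} + i \sqrt{1174}\right) = \frac{795787519623}{39065338} + 14701 i \sqrt{1174}$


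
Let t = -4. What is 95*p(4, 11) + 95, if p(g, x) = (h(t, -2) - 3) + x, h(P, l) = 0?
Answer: 855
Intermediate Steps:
p(g, x) = -3 + x (p(g, x) = (0 - 3) + x = -3 + x)
95*p(4, 11) + 95 = 95*(-3 + 11) + 95 = 95*8 + 95 = 760 + 95 = 855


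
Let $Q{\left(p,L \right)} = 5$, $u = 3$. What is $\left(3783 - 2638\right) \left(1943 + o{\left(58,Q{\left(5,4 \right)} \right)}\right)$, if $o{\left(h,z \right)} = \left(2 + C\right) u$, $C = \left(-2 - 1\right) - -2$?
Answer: $2228170$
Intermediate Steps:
$C = -1$ ($C = \left(-2 - 1\right) + 2 = -3 + 2 = -1$)
$o{\left(h,z \right)} = 3$ ($o{\left(h,z \right)} = \left(2 - 1\right) 3 = 1 \cdot 3 = 3$)
$\left(3783 - 2638\right) \left(1943 + o{\left(58,Q{\left(5,4 \right)} \right)}\right) = \left(3783 - 2638\right) \left(1943 + 3\right) = 1145 \cdot 1946 = 2228170$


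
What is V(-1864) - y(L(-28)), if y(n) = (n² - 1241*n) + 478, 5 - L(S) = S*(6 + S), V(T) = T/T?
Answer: -1132049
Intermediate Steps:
V(T) = 1
L(S) = 5 - S*(6 + S)
y(n) = 478 + n² - 1241*n
V(-1864) - y(L(-28)) = 1 - (478 + (5 - 1*(-28)² - 6*(-28))² - 1241*(5 - 1*(-28)² - 6*(-28))) = 1 - (478 + (5 - 1*784 + 168)² - 1241*(5 - 1*784 + 168)) = 1 - (478 + (5 - 784 + 168)² - 1241*(5 - 784 + 168)) = 1 - (478 + (-611)² - 1241*(-611)) = 1 - (478 + 373321 + 758251) = 1 - 1*1132050 = 1 - 1132050 = -1132049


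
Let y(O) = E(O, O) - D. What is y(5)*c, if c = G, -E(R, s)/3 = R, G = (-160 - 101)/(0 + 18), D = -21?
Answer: -87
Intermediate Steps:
G = -29/2 (G = -261/18 = -261*1/18 = -29/2 ≈ -14.500)
E(R, s) = -3*R
c = -29/2 ≈ -14.500
y(O) = 21 - 3*O (y(O) = -3*O - 1*(-21) = -3*O + 21 = 21 - 3*O)
y(5)*c = (21 - 3*5)*(-29/2) = (21 - 15)*(-29/2) = 6*(-29/2) = -87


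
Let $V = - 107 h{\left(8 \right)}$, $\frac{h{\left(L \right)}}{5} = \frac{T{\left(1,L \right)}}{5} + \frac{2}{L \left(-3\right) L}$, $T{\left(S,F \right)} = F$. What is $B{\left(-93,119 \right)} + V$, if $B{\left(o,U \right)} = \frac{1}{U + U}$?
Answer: $- \frac{9715231}{11424} \approx -850.42$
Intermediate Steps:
$B{\left(o,U \right)} = \frac{1}{2 U}$
$h{\left(L \right)} = L - \frac{10}{3 L^{2}}$ ($h{\left(L \right)} = 5 \left(\frac{L}{5} + \frac{2}{L \left(-3\right) L}\right) = 5 \left(L \frac{1}{5} + \frac{2}{- 3 L L}\right) = 5 \left(\frac{L}{5} + \frac{2}{\left(-3\right) L^{2}}\right) = 5 \left(\frac{L}{5} + 2 \left(- \frac{1}{3 L^{2}}\right)\right) = 5 \left(\frac{L}{5} - \frac{2}{3 L^{2}}\right) = 5 \left(- \frac{2}{3 L^{2}} + \frac{L}{5}\right) = L - \frac{10}{3 L^{2}}$)
$V = - \frac{81641}{96}$ ($V = - 107 \left(8 - \frac{10}{3 \cdot 64}\right) = - 107 \left(8 - \frac{5}{96}\right) = \left(-107\right) \frac{763}{96} = - \frac{81641}{96} \approx -850.43$)
$B{\left(-93,119 \right)} + V = \frac{1}{2 \cdot 119} - \frac{81641}{96} = \frac{1}{2} \cdot \frac{1}{119} - \frac{81641}{96} = \frac{1}{238} - \frac{81641}{96} = - \frac{9715231}{11424}$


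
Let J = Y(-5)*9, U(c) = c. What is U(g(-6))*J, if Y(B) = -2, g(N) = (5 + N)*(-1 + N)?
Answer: -126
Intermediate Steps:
g(N) = (-1 + N)*(5 + N)
J = -18 (J = -2*9 = -18)
U(g(-6))*J = (-5 + (-6)**2 + 4*(-6))*(-18) = (-5 + 36 - 24)*(-18) = 7*(-18) = -126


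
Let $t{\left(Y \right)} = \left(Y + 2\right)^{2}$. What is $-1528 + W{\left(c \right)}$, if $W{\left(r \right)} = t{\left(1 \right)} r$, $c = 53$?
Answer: $-1051$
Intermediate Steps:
$t{\left(Y \right)} = \left(2 + Y\right)^{2}$
$W{\left(r \right)} = 9 r$ ($W{\left(r \right)} = \left(2 + 1\right)^{2} r = 3^{2} r = 9 r$)
$-1528 + W{\left(c \right)} = -1528 + 9 \cdot 53 = -1528 + 477 = -1051$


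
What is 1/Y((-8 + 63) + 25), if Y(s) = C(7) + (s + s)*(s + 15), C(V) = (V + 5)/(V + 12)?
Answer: 19/288812 ≈ 6.5787e-5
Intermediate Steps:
C(V) = (5 + V)/(12 + V)
Y(s) = 12/19 + 2*s*(15 + s) (Y(s) = (5 + 7)/(12 + 7) + (s + s)*(s + 15) = 12/19 + (2*s)*(15 + s) = (1/19)*12 + 2*s*(15 + s) = 12/19 + 2*s*(15 + s))
1/Y((-8 + 63) + 25) = 1/(12/19 + 2*((-8 + 63) + 25)² + 30*((-8 + 63) + 25)) = 1/(12/19 + 2*(55 + 25)² + 30*(55 + 25)) = 1/(12/19 + 2*80² + 30*80) = 1/(12/19 + 2*6400 + 2400) = 1/(12/19 + 12800 + 2400) = 1/(288812/19) = 19/288812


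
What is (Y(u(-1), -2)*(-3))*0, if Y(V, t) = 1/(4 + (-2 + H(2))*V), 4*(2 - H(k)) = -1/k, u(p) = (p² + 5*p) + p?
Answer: 0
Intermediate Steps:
u(p) = p² + 6*p
H(k) = 2 + 1/(4*k) (H(k) = 2 - (-1)/(4*k) = 2 + 1/(4*k))
Y(V, t) = 1/(4 + V/8) (Y(V, t) = 1/(4 + (-2 + (2 + (¼)/2))*V) = 1/(4 + (-2 + (2 + (¼)*(½)))*V) = 1/(4 + (-2 + (2 + ⅛))*V) = 1/(4 + (-2 + 17/8)*V) = 1/(4 + V/8))
(Y(u(-1), -2)*(-3))*0 = ((8/(32 - (6 - 1)))*(-3))*0 = ((8/(32 - 1*5))*(-3))*0 = ((8/(32 - 5))*(-3))*0 = ((8/27)*(-3))*0 = -8/9*0 = 0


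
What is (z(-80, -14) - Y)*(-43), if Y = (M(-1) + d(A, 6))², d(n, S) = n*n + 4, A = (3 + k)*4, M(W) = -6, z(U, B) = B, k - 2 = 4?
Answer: 72001350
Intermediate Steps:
k = 6 (k = 2 + 4 = 6)
A = 36 (A = (3 + 6)*4 = 9*4 = 36)
d(n, S) = 4 + n² (d(n, S) = n² + 4 = 4 + n²)
Y = 1674436 (Y = (-6 + (4 + 36²))² = (-6 + (4 + 1296))² = (-6 + 1300)² = 1294² = 1674436)
(z(-80, -14) - Y)*(-43) = (-14 - 1*1674436)*(-43) = (-14 - 1674436)*(-43) = -1674450*(-43) = 72001350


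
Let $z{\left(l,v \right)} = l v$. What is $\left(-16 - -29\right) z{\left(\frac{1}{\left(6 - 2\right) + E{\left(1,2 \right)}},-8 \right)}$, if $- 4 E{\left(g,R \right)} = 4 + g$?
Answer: $- \frac{416}{11} \approx -37.818$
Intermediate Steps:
$E{\left(g,R \right)} = -1 - \frac{g}{4}$ ($E{\left(g,R \right)} = - \frac{4 + g}{4} = -1 - \frac{g}{4}$)
$\left(-16 - -29\right) z{\left(\frac{1}{\left(6 - 2\right) + E{\left(1,2 \right)}},-8 \right)} = \left(-16 - -29\right) \frac{1}{\left(6 - 2\right) - \frac{5}{4}} \left(-8\right) = \left(-16 + 29\right) \frac{1}{4 - \frac{5}{4}} \left(-8\right) = 13 \frac{1}{4 - \frac{5}{4}} \left(-8\right) = 13 \frac{1}{\frac{11}{4}} \left(-8\right) = 13 \cdot \frac{4}{11} \left(-8\right) = 13 \left(- \frac{32}{11}\right) = - \frac{416}{11}$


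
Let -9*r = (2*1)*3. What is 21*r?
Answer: -14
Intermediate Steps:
r = -⅔ (r = -2*1*3/9 = -2*3/9 = -⅑*6 = -⅔ ≈ -0.66667)
21*r = 21*(-⅔) = -14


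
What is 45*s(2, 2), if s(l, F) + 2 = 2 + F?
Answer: 90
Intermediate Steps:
s(l, F) = F (s(l, F) = -2 + (2 + F) = F)
45*s(2, 2) = 45*2 = 90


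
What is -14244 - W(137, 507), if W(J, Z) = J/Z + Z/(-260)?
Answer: -144417127/10140 ≈ -14242.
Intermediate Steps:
W(J, Z) = -Z/260 + J/Z (W(J, Z) = J/Z + Z*(-1/260) = J/Z - Z/260 = -Z/260 + J/Z)
-14244 - W(137, 507) = -14244 - (-1/260*507 + 137/507) = -14244 - (-39/20 + 137*(1/507)) = -14244 - (-39/20 + 137/507) = -14244 - 1*(-17033/10140) = -14244 + 17033/10140 = -144417127/10140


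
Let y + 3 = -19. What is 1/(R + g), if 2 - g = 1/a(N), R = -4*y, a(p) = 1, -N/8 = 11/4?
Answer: 1/89 ≈ 0.011236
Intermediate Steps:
y = -22 (y = -3 - 19 = -22)
N = -22 (N = -88/4 = -8*11/4 = -22)
R = 88 (R = -4*(-22) = 88)
g = 1 (g = 2 - 1/1 = 2 - 1*1 = 2 - 1 = 1)
1/(R + g) = 1/(88 + 1) = 1/89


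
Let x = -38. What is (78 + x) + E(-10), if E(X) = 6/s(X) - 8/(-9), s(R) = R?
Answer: 1813/45 ≈ 40.289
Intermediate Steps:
E(X) = 8/9 + 6/X (E(X) = 6/X - 8/(-9) = 6/X - 8*(-1/9) = 6/X + 8/9 = 8/9 + 6/X)
(78 + x) + E(-10) = (78 - 38) + (8/9 + 6/(-10)) = 40 + (8/9 + 6*(-1/10)) = 40 + (8/9 - 3/5) = 40 + 13/45 = 1813/45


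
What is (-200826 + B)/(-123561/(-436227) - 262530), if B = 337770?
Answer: -6637630032/12724727861 ≈ -0.52163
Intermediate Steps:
(-200826 + B)/(-123561/(-436227) - 262530) = (-200826 + 337770)/(-123561/(-436227) - 262530) = 136944/(-123561*(-1/436227) - 262530) = 136944/(41187/145409 - 262530) = 136944/(-38174183583/145409) = 136944*(-145409/38174183583) = -6637630032/12724727861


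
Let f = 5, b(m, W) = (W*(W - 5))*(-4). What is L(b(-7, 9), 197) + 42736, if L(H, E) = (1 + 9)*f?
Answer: 42786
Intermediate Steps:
b(m, W) = -4*W*(-5 + W) (b(m, W) = (W*(-5 + W))*(-4) = -4*W*(-5 + W))
L(H, E) = 50 (L(H, E) = (1 + 9)*5 = 10*5 = 50)
L(b(-7, 9), 197) + 42736 = 50 + 42736 = 42786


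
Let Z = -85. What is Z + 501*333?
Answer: 166748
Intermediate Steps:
Z + 501*333 = -85 + 501*333 = -85 + 166833 = 166748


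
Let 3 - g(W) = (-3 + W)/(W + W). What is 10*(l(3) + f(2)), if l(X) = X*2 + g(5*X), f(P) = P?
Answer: 106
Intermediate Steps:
g(W) = 3 - (-3 + W)/(2*W) (g(W) = 3 - (-3 + W)/(W + W) = 3 - (-3 + W)/(2*W))
l(X) = 2*X + (3 + 25*X)/(10*X) (l(X) = X*2 + (3 + 5*(5*X))/(2*((5*X))) = 2*X + (1/(5*X))*(3 + 25*X)/2 = 2*X + (3 + 25*X)/(10*X))
10*(l(3) + f(2)) = 10*((5/2 + 2*3 + (3/10)/3) + 2) = 10*((5/2 + 6 + (3/10)*(⅓)) + 2) = 10*((5/2 + 6 + ⅒) + 2) = 10*(43/5 + 2) = 10*(53/5) = 106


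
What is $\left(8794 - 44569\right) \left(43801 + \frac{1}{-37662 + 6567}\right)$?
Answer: $- \frac{1082783714730}{691} \approx -1.567 \cdot 10^{9}$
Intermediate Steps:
$\left(8794 - 44569\right) \left(43801 + \frac{1}{-37662 + 6567}\right) = - 35775 \left(43801 + \frac{1}{-31095}\right) = - 35775 \left(43801 - \frac{1}{31095}\right) = \left(-35775\right) \frac{1361992094}{31095} = - \frac{1082783714730}{691}$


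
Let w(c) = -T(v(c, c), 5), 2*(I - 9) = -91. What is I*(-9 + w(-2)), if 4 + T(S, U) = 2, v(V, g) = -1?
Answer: 511/2 ≈ 255.50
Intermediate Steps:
I = -73/2 (I = 9 + (1/2)*(-91) = 9 - 91/2 = -73/2 ≈ -36.500)
T(S, U) = -2 (T(S, U) = -4 + 2 = -2)
w(c) = 2 (w(c) = -1*(-2) = 2)
I*(-9 + w(-2)) = -73*(-9 + 2)/2 = -73/2*(-7) = 511/2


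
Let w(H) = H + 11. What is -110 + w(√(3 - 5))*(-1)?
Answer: -121 - I*√2 ≈ -121.0 - 1.4142*I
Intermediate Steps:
w(H) = 11 + H
-110 + w(√(3 - 5))*(-1) = -110 + (11 + √(3 - 5))*(-1) = -110 + (11 + √(-2))*(-1) = -110 + (11 + I*√2)*(-1) = -110 + (-11 - I*√2) = -121 - I*√2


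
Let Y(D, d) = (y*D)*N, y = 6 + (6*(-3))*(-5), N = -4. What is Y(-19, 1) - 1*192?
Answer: 7104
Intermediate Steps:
y = 96 (y = 6 - 18*(-5) = 6 + 90 = 96)
Y(D, d) = -384*D (Y(D, d) = (96*D)*(-4) = -384*D)
Y(-19, 1) - 1*192 = -384*(-19) - 1*192 = 7296 - 192 = 7104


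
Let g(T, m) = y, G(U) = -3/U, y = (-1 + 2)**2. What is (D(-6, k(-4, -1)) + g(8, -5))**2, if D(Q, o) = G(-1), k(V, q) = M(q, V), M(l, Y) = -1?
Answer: 16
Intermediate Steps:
y = 1 (y = 1**2 = 1)
k(V, q) = -1
D(Q, o) = 3 (D(Q, o) = -3/(-1) = -3*(-1) = 3)
g(T, m) = 1
(D(-6, k(-4, -1)) + g(8, -5))**2 = (3 + 1)**2 = 4**2 = 16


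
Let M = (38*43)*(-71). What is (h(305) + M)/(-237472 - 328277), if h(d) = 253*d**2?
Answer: -7806437/188583 ≈ -41.395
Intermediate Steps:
M = -116014 (M = 1634*(-71) = -116014)
(h(305) + M)/(-237472 - 328277) = (253*305**2 - 116014)/(-237472 - 328277) = (253*93025 - 116014)/(-565749) = (23535325 - 116014)*(-1/565749) = 23419311*(-1/565749) = -7806437/188583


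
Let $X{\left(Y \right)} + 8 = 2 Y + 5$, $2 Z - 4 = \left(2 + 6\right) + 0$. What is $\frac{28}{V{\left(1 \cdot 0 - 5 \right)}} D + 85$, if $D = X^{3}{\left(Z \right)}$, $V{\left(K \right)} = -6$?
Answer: $-3317$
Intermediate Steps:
$Z = 6$ ($Z = 2 + \frac{\left(2 + 6\right) + 0}{2} = 2 + \frac{8 + 0}{2} = 2 + \frac{1}{2} \cdot 8 = 2 + 4 = 6$)
$X{\left(Y \right)} = -3 + 2 Y$ ($X{\left(Y \right)} = -8 + \left(2 Y + 5\right) = -8 + \left(5 + 2 Y\right) = -3 + 2 Y$)
$D = 729$ ($D = \left(-3 + 2 \cdot 6\right)^{3} = \left(-3 + 12\right)^{3} = 9^{3} = 729$)
$\frac{28}{V{\left(1 \cdot 0 - 5 \right)}} D + 85 = \frac{28}{-6} \cdot 729 + 85 = 28 \left(- \frac{1}{6}\right) 729 + 85 = \left(- \frac{14}{3}\right) 729 + 85 = -3402 + 85 = -3317$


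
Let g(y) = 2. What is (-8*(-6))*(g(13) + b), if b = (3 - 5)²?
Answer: 288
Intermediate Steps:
b = 4 (b = (-2)² = 4)
(-8*(-6))*(g(13) + b) = (-8*(-6))*(2 + 4) = 48*6 = 288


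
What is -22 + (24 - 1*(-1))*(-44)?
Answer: -1122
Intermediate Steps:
-22 + (24 - 1*(-1))*(-44) = -22 + (24 + 1)*(-44) = -22 + 25*(-44) = -22 - 1100 = -1122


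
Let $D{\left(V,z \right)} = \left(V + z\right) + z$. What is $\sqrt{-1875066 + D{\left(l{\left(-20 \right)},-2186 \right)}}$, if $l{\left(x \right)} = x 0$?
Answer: $i \sqrt{1879438} \approx 1370.9 i$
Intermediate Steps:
$l{\left(x \right)} = 0$
$D{\left(V,z \right)} = V + 2 z$
$\sqrt{-1875066 + D{\left(l{\left(-20 \right)},-2186 \right)}} = \sqrt{-1875066 + \left(0 + 2 \left(-2186\right)\right)} = \sqrt{-1875066 + \left(0 - 4372\right)} = \sqrt{-1875066 - 4372} = \sqrt{-1879438} = i \sqrt{1879438}$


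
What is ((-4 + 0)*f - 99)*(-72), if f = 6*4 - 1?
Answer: 13752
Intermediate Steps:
f = 23 (f = 24 - 1 = 23)
((-4 + 0)*f - 99)*(-72) = ((-4 + 0)*23 - 99)*(-72) = (-4*23 - 99)*(-72) = (-92 - 99)*(-72) = -191*(-72) = 13752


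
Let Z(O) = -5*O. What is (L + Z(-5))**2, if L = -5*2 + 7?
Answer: 484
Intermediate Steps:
L = -3 (L = -10 + 7 = -3)
(L + Z(-5))**2 = (-3 - 5*(-5))**2 = (-3 + 25)**2 = 22**2 = 484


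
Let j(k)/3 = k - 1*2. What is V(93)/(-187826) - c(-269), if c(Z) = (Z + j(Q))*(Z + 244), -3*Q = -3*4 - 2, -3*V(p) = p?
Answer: -1225564619/187826 ≈ -6525.0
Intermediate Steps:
V(p) = -p/3
Q = 14/3 (Q = -(-3*4 - 2)/3 = -(-1*12 - 2)/3 = -(-12 - 2)/3 = -⅓*(-14) = 14/3 ≈ 4.6667)
j(k) = -6 + 3*k (j(k) = 3*(k - 1*2) = 3*(k - 2) = 3*(-2 + k) = -6 + 3*k)
c(Z) = (8 + Z)*(244 + Z) (c(Z) = (Z + (-6 + 3*(14/3)))*(Z + 244) = (Z + (-6 + 14))*(244 + Z) = (Z + 8)*(244 + Z) = (8 + Z)*(244 + Z))
V(93)/(-187826) - c(-269) = -⅓*93/(-187826) - (1952 + (-269)² + 252*(-269)) = -31*(-1/187826) - (1952 + 72361 - 67788) = 31/187826 - 1*6525 = 31/187826 - 6525 = -1225564619/187826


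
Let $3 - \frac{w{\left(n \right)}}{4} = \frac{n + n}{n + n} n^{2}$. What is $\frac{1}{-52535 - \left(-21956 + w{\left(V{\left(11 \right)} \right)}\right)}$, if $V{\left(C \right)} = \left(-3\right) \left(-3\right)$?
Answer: $- \frac{1}{30267} \approx -3.3039 \cdot 10^{-5}$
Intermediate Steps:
$V{\left(C \right)} = 9$
$w{\left(n \right)} = 12 - 4 n^{2}$ ($w{\left(n \right)} = 12 - 4 \frac{n + n}{n + n} n^{2} = 12 - 4 \frac{2 n}{2 n} n^{2} = 12 - 4 \cdot 2 n \frac{1}{2 n} n^{2} = 12 - 4 \cdot 1 n^{2} = 12 - 4 n^{2}$)
$\frac{1}{-52535 - \left(-21956 + w{\left(V{\left(11 \right)} \right)}\right)} = \frac{1}{-52535 + \left(21956 - \left(12 - 4 \cdot 9^{2}\right)\right)} = \frac{1}{-52535 + \left(21956 - \left(12 - 324\right)\right)} = \frac{1}{-52535 + \left(21956 - -312\right)} = \frac{1}{-52535 + \left(21956 + 312\right)} = \frac{1}{-52535 + 22268} = \frac{1}{-30267} = - \frac{1}{30267}$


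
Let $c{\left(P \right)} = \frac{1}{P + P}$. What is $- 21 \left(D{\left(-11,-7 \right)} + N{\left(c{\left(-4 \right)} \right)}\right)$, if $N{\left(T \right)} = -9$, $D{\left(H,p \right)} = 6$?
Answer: $63$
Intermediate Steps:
$c{\left(P \right)} = \frac{1}{2 P}$
$- 21 \left(D{\left(-11,-7 \right)} + N{\left(c{\left(-4 \right)} \right)}\right) = - 21 \left(6 - 9\right) = \left(-21\right) \left(-3\right) = 63$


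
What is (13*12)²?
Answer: 24336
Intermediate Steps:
(13*12)² = 156² = 24336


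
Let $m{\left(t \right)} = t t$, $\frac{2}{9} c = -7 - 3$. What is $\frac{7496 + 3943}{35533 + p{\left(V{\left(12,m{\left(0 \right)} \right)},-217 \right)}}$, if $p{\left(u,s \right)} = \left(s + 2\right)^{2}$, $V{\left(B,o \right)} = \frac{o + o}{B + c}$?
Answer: $\frac{11439}{81758} \approx 0.13991$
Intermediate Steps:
$c = -45$ ($c = \frac{9 \left(-7 - 3\right)}{2} = \frac{9}{2} \left(-10\right) = -45$)
$m{\left(t \right)} = t^{2}$
$V{\left(B,o \right)} = \frac{2 o}{-45 + B}$ ($V{\left(B,o \right)} = \frac{o + o}{B - 45} = \frac{2 o}{-45 + B}$)
$p{\left(u,s \right)} = \left(2 + s\right)^{2}$
$\frac{7496 + 3943}{35533 + p{\left(V{\left(12,m{\left(0 \right)} \right)},-217 \right)}} = \frac{7496 + 3943}{35533 + \left(2 - 217\right)^{2}} = \frac{11439}{35533 + \left(-215\right)^{2}} = \frac{11439}{35533 + 46225} = \frac{11439}{81758}$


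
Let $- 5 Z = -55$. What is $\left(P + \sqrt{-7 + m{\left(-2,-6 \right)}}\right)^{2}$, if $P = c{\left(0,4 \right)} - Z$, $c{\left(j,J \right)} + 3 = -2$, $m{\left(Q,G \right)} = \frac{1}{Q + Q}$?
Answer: $\frac{\left(32 - i \sqrt{29}\right)^{2}}{4} \approx 248.75 - 86.163 i$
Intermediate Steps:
$m{\left(Q,G \right)} = \frac{1}{2 Q}$
$c{\left(j,J \right)} = -5$ ($c{\left(j,J \right)} = -3 - 2 = -5$)
$Z = 11$ ($Z = \left(- \frac{1}{5}\right) \left(-55\right) = 11$)
$P = -16$ ($P = -5 - 11 = -16$)
$\left(P + \sqrt{-7 + m{\left(-2,-6 \right)}}\right)^{2} = \left(-16 + \sqrt{-7 + \frac{1}{2 \left(-2\right)}}\right)^{2} = \left(-16 + \sqrt{-7 + \frac{1}{2} \left(- \frac{1}{2}\right)}\right)^{2} = \left(-16 + \sqrt{-7 - \frac{1}{4}}\right)^{2} = \left(-16 + \sqrt{- \frac{29}{4}}\right)^{2} = \left(-16 + \frac{i \sqrt{29}}{2}\right)^{2}$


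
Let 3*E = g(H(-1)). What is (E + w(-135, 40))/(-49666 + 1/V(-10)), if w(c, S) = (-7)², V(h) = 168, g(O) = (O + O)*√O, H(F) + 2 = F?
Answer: -8232/8343887 + 336*I*√3/8343887 ≈ -0.00098659 + 6.9748e-5*I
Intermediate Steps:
H(F) = -2 + F
g(O) = 2*O^(3/2) (g(O) = (2*O)*√O = 2*O^(3/2))
E = -2*I*√3 (E = (2*(-2 - 1)^(3/2))/3 = (2*(-3)^(3/2))/3 = (2*(-3*I*√3))/3 = (-6*I*√3)/3 = -2*I*√3 ≈ -3.4641*I)
w(c, S) = 49
(E + w(-135, 40))/(-49666 + 1/V(-10)) = (-2*I*√3 + 49)/(-49666 + 1/168) = (49 - 2*I*√3)/(-49666 + 1/168) = (49 - 2*I*√3)/(-8343887/168) = (49 - 2*I*√3)*(-168/8343887) = -8232/8343887 + 336*I*√3/8343887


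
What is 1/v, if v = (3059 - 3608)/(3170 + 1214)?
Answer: -4384/549 ≈ -7.9854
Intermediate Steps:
v = -549/4384 ≈ -0.12523
1/v = 1/(-549/4384) = -4384/549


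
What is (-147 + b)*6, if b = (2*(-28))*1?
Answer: -1218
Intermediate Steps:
b = -56 (b = -56*1 = -56)
(-147 + b)*6 = (-147 - 56)*6 = -203*6 = -1218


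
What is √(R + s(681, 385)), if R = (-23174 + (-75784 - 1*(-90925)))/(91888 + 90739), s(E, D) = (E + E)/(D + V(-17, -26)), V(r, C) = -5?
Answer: √4262535406736210/34699130 ≈ 1.8815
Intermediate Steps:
s(E, D) = 2*E/(-5 + D) (s(E, D) = (E + E)/(D - 5) = (2*E)/(-5 + D) = 2*E/(-5 + D))
R = -8033/182627 (R = (-23174 + (-75784 + 90925))/182627 = (-23174 + 15141)*(1/182627) = -8033*1/182627 = -8033/182627 ≈ -0.043986)
√(R + s(681, 385)) = √(-8033/182627 + 2*681/(-5 + 385)) = √(-8033/182627 + 2*681/380) = √(-8033/182627 + 2*681*(1/380)) = √(-8033/182627 + 681/190) = √(122842717/34699130) = √4262535406736210/34699130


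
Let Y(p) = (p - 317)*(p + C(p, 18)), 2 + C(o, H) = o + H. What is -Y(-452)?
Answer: -682872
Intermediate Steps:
C(o, H) = -2 + H + o (C(o, H) = -2 + (o + H) = -2 + (H + o) = -2 + H + o)
Y(p) = (-317 + p)*(16 + 2*p) (Y(p) = (p - 317)*(p + (-2 + 18 + p)) = (-317 + p)*(p + (16 + p)) = (-317 + p)*(16 + 2*p))
-Y(-452) = -(-5072 - 618*(-452) + 2*(-452)²) = -(-5072 + 279336 + 2*204304) = -(-5072 + 279336 + 408608) = -1*682872 = -682872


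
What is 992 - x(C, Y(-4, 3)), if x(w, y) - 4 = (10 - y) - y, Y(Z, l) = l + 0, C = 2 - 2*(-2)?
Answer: 984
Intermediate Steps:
C = 6 (C = 2 + 4 = 6)
Y(Z, l) = l
x(w, y) = 14 - 2*y (x(w, y) = 4 + ((10 - y) - y) = 4 + (10 - 2*y) = 14 - 2*y)
992 - x(C, Y(-4, 3)) = 992 - (14 - 2*3) = 992 - (14 - 6) = 992 - 1*8 = 992 - 8 = 984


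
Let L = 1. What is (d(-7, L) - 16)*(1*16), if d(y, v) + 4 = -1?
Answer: -336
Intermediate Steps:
d(y, v) = -5 (d(y, v) = -4 - 1 = -5)
(d(-7, L) - 16)*(1*16) = (-5 - 16)*(1*16) = -21*16 = -336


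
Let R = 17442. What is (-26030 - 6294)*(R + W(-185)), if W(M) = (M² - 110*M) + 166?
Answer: -2333243292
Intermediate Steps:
W(M) = 166 + M² - 110*M
(-26030 - 6294)*(R + W(-185)) = (-26030 - 6294)*(17442 + (166 + (-185)² - 110*(-185))) = -32324*(17442 + (166 + 34225 + 20350)) = -32324*(17442 + 54741) = -32324*72183 = -2333243292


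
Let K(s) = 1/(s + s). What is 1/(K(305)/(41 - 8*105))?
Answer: -487390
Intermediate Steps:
K(s) = 1/(2*s)
1/(K(305)/(41 - 8*105)) = 1/(((½)/305)/(41 - 8*105)) = 1/(((½)*(1/305))/(41 - 840)) = 1/((1/610)/(-799)) = 1/((1/610)*(-1/799)) = 1/(-1/487390) = -487390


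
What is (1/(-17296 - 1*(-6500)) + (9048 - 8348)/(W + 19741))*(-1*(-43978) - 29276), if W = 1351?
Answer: 13849482477/28463654 ≈ 486.57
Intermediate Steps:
(1/(-17296 - 1*(-6500)) + (9048 - 8348)/(W + 19741))*(-1*(-43978) - 29276) = (1/(-17296 - 1*(-6500)) + (9048 - 8348)/(1351 + 19741))*(-1*(-43978) - 29276) = (1/(-17296 + 6500) + 700/21092)*(43978 - 29276) = (1/(-10796) + 700*(1/21092))*14702 = (-1/10796 + 175/5273)*14702 = (1884027/56927308)*14702 = 13849482477/28463654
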